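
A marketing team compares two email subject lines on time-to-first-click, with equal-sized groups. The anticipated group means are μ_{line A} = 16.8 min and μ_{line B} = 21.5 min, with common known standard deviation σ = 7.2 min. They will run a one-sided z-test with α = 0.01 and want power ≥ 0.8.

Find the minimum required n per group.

Standardized effect: d = |μ_{line A} − μ_{line B}| / σ = |16.8 − 21.5| / 7.2 = 0.6528
Set Φ(δ − 2.326) = 0.8; then δ − 2.326 = Φ⁻¹(0.8) = 0.842, giving δ = 3.168.
δ = d·√(n/2) ⇒ n = 2(δ/d)² = 2 × (3.168 / 0.6528)² = 47.10.
Rounding up, n = 48 per group.

n = 48 per group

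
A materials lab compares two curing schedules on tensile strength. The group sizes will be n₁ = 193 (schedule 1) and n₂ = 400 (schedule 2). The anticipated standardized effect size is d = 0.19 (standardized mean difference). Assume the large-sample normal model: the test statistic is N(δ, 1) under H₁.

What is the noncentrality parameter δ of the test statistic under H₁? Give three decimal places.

δ ≈ 2.168

The noncentrality parameter scales effect size by the design's sample-size factor: δ = d / √(1/n₁ + 1/n₂) = 0.19 / √(1/193 + 1/400) = 2.1679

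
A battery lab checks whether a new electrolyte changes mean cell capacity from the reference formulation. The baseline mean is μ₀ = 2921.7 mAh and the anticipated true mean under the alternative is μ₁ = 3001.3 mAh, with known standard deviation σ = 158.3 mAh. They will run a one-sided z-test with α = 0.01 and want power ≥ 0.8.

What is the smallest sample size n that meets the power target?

n = 40

Standardized effect: d = |μ₁ − μ₀| / σ = |3001.3 − 2921.7| / 158.3 = 0.5028
Set Φ(δ − 2.326) = 0.8; then δ − 2.326 = Φ⁻¹(0.8) = 0.842, giving δ = 3.168.
δ = d·√n ⇒ n = (δ/d)² = (3.168 / 0.5028)² = 39.69.
Rounding up, n = 40.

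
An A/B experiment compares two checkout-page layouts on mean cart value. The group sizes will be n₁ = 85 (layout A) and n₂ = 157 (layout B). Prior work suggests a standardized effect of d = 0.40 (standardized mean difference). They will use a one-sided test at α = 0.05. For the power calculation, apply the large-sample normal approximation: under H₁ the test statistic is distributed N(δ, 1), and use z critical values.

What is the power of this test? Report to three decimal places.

Power ≈ 0.908

Noncentrality parameter: δ = d / √(1/n₁ + 1/n₂) = 0.40 / √(1/85 + 1/157) = 2.9704
One-sided α = 0.05 → critical value z_{0.05} = 1.645.
Power = P(Z > 1.645 − δ) = Φ(1.326) = 0.9075.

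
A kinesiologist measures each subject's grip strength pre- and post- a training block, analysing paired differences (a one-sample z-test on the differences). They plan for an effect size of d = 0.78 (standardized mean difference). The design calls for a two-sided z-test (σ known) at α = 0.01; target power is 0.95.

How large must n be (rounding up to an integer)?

Set Φ(δ − 2.576) = 0.95; then δ − 2.576 = Φ⁻¹(0.95) = 1.645, giving δ = 4.221.
(For δ > 0 the lower-tail rejection region contributes negligibly to power, so the one-term inversion is standard.)
δ = d·√n ⇒ n = (δ/d)² = (4.221 / 0.78)² = 29.28.
Rounding up, n = 30.

n = 30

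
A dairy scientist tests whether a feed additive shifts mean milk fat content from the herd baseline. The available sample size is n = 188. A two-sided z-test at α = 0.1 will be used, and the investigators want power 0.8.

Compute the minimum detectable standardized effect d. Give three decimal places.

Need Φ(δ − 1.645) = 0.8, so δ = 1.645 + 0.842 = 2.486.
(The second rejection-region term Φ(−δ − z_{α/2}) is negligible and dropped.)
δ = d·√n ⇒ d = δ/√n = 2.486/√188 = 0.1813.

d ≈ 0.181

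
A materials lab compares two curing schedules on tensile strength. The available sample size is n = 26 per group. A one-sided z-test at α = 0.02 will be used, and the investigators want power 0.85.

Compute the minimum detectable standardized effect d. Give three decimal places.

Required noncentrality: δ = z_{0.02} + z_{0.15} = 2.054 + 1.036 = 3.090.
δ = d·√(n/2) ⇒ d = δ/√(n/2) = 3.090/√(26/2) = 0.8571.

d ≈ 0.857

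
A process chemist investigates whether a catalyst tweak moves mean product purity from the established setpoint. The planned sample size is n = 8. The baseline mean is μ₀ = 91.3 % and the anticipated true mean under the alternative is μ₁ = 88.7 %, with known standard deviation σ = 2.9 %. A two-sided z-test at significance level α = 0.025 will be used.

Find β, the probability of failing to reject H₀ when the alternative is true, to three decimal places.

β ≈ 0.384

Standardized effect: d = |μ₁ − μ₀| / σ = |88.7 − 91.3| / 2.9 = 0.8966
Noncentrality parameter: λ = d·√n = 0.8966 × √8 = 2.5358
Two-sided α = 0.025 → critical value z_{0.0125} = 2.241.
Power = Φ(λ − 2.241) + Φ(−λ − 2.241) = Φ(0.294) + Φ(-4.777) = 0.6158 + 0.0000 = 0.6158.
Type II error: β = 1 − power = 1 − 0.6158 = 0.3842.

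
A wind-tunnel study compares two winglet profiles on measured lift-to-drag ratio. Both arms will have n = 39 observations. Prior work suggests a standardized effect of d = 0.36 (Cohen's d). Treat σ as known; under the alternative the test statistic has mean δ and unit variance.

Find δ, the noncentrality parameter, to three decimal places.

δ ≈ 1.590

The noncentrality parameter scales effect size by the design's sample-size factor: δ = d·√(n/2) = 0.36 × √(39/2) = 1.5897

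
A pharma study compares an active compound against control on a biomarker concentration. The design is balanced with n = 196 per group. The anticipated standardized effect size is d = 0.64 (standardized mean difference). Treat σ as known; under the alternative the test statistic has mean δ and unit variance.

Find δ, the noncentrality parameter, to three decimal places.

δ ≈ 6.336

The noncentrality parameter scales effect size by the design's sample-size factor: δ = d·√(n/2) = 0.64 × √(196/2) = 6.3357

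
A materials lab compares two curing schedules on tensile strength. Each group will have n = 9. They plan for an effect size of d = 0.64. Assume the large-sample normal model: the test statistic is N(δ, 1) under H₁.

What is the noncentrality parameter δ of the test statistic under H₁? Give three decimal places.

The noncentrality parameter scales effect size by the design's sample-size factor: δ = d·√(n/2) = 0.64 × √(9/2) = 1.3576

δ ≈ 1.358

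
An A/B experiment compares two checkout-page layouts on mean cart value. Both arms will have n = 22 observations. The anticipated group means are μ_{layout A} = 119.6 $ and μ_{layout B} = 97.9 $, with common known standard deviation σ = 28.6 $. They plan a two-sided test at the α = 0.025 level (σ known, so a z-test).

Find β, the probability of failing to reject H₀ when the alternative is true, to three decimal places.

β ≈ 0.392

Standardized effect: d = |μ_{layout A} − μ_{layout B}| / σ = |119.6 − 97.9| / 28.6 = 0.7587
Noncentrality parameter: δ = d·√(n/2) = 0.7587 × √(22/2) = 2.5165
Two-sided α = 0.025 → critical value z_{0.0125} = 2.241.
Power = Φ(δ − 2.241) + Φ(−δ − 2.241) = Φ(0.275) + Φ(-4.758) = 0.6084 + 0.0000 = 0.6084.
Type II error: β = 1 − power = 1 − 0.6084 = 0.3916.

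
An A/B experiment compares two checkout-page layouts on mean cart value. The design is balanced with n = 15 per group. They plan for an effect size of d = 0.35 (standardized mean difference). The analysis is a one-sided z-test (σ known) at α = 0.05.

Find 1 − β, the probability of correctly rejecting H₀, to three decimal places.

Power ≈ 0.246

Noncentrality parameter: δ = d·√(n/2) = 0.35 × √(15/2) = 0.9585
Critical value for a one-sided test at α = 0.05: z_α = 1.645.
Power = P(Z > 1.645 − δ) = Φ(-0.686) = 0.2462.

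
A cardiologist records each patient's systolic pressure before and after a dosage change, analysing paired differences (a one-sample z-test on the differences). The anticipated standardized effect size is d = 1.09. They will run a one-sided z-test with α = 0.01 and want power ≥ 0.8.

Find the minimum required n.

For power 0.8 need Φ(δ − z_{0.01}) = 0.8, so δ = z_{0.01} + z_{0.20} = 2.326 + 0.842 = 3.168.
δ = d·√n ⇒ n = (δ/d)² = (3.168 / 1.09)² = 8.45.
Round up to the next whole unit.

n = 9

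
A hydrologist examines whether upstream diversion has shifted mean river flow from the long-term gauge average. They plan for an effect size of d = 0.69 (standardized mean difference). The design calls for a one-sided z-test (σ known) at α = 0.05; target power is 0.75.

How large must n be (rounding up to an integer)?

For power 0.75 need Φ(δ − z_{0.05}) = 0.75, so δ = z_{0.05} + z_{0.25} = 1.645 + 0.674 = 2.319.
δ = d·√n ⇒ n = (δ/d)² = (2.319 / 0.69)² = 11.30.
Round up to the next whole unit.

n = 12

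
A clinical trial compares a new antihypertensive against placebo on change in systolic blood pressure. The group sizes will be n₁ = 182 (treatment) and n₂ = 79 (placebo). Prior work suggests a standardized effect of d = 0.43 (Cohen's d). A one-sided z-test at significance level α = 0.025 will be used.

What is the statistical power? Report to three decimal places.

Power ≈ 0.891

Noncentrality parameter: δ = d / √(1/n₁ + 1/n₂) = 0.43 / √(1/182 + 1/79) = 3.1915
One-sided α = 0.025 → critical value z_{0.025} = 1.960.
Power = P(Z > 1.960 − δ) = Φ(1.232) = 0.8909.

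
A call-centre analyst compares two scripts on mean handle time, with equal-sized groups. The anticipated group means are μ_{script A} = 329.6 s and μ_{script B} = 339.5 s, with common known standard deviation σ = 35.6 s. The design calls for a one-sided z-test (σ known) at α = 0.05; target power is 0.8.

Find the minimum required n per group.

Standardized effect: d = |μ_{script A} − μ_{script B}| / σ = |329.6 − 339.5| / 35.6 = 0.2781
Set Φ(δ − 1.645) = 0.8; then δ − 1.645 = Φ⁻¹(0.8) = 0.842, giving δ = 2.486.
δ = d·√(n/2) ⇒ n = 2(δ/d)² = 2 × (2.486 / 0.2781)² = 159.89.
Round up to the next whole unit.

n = 160 per group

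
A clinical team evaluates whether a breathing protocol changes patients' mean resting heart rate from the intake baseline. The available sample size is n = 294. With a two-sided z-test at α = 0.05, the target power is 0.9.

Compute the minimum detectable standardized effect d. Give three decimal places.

Need Φ(δ − 1.960) = 0.9, so δ = 1.960 + 1.282 = 3.242.
(Lower-tail contribution to power is negligible for δ > 0.)
δ = d·√n ⇒ d = δ/√n = 3.242/√294 = 0.1890.

d ≈ 0.189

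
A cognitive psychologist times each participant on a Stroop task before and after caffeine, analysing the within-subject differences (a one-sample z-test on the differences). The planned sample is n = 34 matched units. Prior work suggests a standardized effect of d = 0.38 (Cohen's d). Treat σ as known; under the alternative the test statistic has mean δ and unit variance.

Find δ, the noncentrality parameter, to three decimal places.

δ ≈ 2.216

δ = d·√n = 0.38 × √34 = 2.2158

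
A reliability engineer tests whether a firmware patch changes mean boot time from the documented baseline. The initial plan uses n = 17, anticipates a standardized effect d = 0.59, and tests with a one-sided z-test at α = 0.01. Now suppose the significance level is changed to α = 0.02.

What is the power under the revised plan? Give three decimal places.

Power ≈ 0.648

δ = d·√n = 0.59 × √17 = 2.4326 (unchanged). New critical value: z_{0.02} = 2.054.
Revised power = Φ(δ − 2.054) = Φ(0.379) = 0.6476.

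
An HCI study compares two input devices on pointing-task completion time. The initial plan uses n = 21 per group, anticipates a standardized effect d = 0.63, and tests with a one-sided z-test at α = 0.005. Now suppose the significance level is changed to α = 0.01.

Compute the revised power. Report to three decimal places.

Power ≈ 0.388

δ = d·√(n/2) = 0.63 × √(21/2) = 2.0414 (unchanged). New critical value: z_{0.01} = 2.326.
Revised power = P(Z > 2.326 − δ) = Φ(-0.285) = 0.3879.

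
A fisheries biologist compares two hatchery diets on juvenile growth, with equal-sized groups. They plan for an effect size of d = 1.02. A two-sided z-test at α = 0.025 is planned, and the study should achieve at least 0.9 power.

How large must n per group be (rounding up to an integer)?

For power 0.9 need Φ(δ − z_{0.0125}) = 0.9, so δ = z_{0.0125} + z_{0.10} = 2.241 + 1.282 = 3.523.
(The Φ(−δ − z_{α/2}) term is vanishingly small for δ > 0 and is dropped in the standard sample-size formula.)
δ = d·√(n/2) ⇒ n = 2(δ/d)² = 2 × (3.523 / 1.02)² = 23.86.
Round up to the next whole unit.

n = 24 per group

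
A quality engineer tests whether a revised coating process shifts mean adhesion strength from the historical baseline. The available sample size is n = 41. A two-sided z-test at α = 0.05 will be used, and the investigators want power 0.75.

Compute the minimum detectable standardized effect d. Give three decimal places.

Need Φ(δ − 1.960) = 0.75, so δ = 1.960 + 0.674 = 2.634.
(Lower-tail contribution to power is negligible for δ > 0.)
δ = d·√n ⇒ d = δ/√n = 2.634/√41 = 0.4114.

d ≈ 0.411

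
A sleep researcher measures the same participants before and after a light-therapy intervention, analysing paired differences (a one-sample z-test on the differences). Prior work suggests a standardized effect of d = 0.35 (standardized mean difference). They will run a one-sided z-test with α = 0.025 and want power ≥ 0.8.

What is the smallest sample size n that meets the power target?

Set Φ(δ − 1.960) = 0.8; then δ − 1.960 = Φ⁻¹(0.8) = 0.842, giving δ = 2.802.
δ = d·√n ⇒ n = (δ/d)² = (2.802 / 0.35)² = 64.07.
Round up to the next whole unit.

n = 65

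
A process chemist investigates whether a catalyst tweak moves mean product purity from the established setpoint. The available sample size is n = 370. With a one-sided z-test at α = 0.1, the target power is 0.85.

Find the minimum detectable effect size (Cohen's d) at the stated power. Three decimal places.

Required noncentrality: δ = z_{0.1} + z_{0.15} = 1.282 + 1.036 = 2.318.
δ = d·√n ⇒ d = δ/√n = 2.318/√370 = 0.1205.

d ≈ 0.121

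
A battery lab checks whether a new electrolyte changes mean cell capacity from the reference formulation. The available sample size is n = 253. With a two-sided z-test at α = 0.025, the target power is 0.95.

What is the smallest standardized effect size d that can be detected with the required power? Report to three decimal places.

d ≈ 0.244

Need Φ(δ − 2.241) = 0.95, so δ = 2.241 + 1.645 = 3.886.
(The second rejection-region term Φ(−δ − z_{α/2}) is negligible and dropped.)
δ = d·√n ⇒ d = δ/√n = 3.886/√253 = 0.2443.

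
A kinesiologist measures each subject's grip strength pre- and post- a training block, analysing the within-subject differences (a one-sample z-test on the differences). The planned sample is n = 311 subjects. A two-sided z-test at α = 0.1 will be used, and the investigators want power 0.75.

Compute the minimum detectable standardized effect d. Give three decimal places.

Need Φ(δ − 1.645) = 0.75, so δ = 1.645 + 0.674 = 2.319.
(Lower-tail contribution to power is negligible for δ > 0.)
δ = d·√n ⇒ d = δ/√n = 2.319/√311 = 0.1315.

d ≈ 0.132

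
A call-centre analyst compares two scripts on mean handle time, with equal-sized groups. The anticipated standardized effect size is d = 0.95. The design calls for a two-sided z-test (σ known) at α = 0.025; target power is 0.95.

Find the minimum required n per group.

n = 34 per group

For power 0.95 need Φ(δ − z_{0.0125}) = 0.95, so δ = z_{0.0125} + z_{0.05} = 2.241 + 1.645 = 3.886.
(For δ > 0 the lower-tail rejection region contributes negligibly to power, so the one-term inversion is standard.)
δ = d·√(n/2) ⇒ n = 2(δ/d)² = 2 × (3.886 / 0.95)² = 33.47.
Rounding up, n = 34 per group.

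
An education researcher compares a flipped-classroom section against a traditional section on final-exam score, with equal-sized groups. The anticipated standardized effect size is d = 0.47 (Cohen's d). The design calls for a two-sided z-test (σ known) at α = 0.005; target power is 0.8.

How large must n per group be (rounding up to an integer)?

For power 0.8 need Φ(δ − z_{0.0025}) = 0.8, so δ = z_{0.0025} + z_{0.20} = 2.807 + 0.842 = 3.649.
(Ignoring the negligible lower-tail rejection probability gives the usual closed-form inversion.)
δ = d·√(n/2) ⇒ n = 2(δ/d)² = 2 × (3.649 / 0.47)² = 120.53.
Rounding up, n = 121 per group.

n = 121 per group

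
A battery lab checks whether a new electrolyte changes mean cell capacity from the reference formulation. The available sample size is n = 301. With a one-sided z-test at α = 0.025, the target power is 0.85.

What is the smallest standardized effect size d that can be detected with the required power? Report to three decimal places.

Required noncentrality: δ = z_{0.025} + z_{0.15} = 1.960 + 1.036 = 2.996.
δ = d·√n ⇒ d = δ/√n = 2.996/√301 = 0.1727.

d ≈ 0.173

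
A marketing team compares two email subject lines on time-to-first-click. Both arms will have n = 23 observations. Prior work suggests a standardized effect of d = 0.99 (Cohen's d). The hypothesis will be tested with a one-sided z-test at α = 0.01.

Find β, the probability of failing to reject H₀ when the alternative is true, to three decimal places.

Noncentrality parameter: δ = d·√(n/2) = 0.99 × √(23/2) = 3.3573
Critical value for a one-sided test at α = 0.01: z_α = 2.326.
Power = P(Z > 2.326 − δ) = Φ(1.031) = 0.8487.
Type II error: β = 1 − power = 1 − 0.8487 = 0.1513.

β ≈ 0.151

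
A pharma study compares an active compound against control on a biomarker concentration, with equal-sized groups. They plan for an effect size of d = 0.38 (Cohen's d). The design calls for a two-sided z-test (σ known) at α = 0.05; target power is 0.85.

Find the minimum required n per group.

Set Φ(δ − 1.960) = 0.85; then δ − 1.960 = Φ⁻¹(0.85) = 1.036, giving δ = 2.996.
(Ignoring the negligible lower-tail rejection probability gives the usual closed-form inversion.)
δ = d·√(n/2) ⇒ n = 2(δ/d)² = 2 × (2.996 / 0.38)² = 124.35.
Rounding up, n = 125 per group.

n = 125 per group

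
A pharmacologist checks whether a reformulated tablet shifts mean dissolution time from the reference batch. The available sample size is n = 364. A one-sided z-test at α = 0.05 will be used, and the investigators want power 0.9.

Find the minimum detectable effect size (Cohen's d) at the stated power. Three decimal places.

d ≈ 0.153

Need Φ(δ − 1.645) = 0.9, so δ = 1.645 + 1.282 = 2.926.
δ = d·√n ⇒ d = δ/√n = 2.926/√364 = 0.1534.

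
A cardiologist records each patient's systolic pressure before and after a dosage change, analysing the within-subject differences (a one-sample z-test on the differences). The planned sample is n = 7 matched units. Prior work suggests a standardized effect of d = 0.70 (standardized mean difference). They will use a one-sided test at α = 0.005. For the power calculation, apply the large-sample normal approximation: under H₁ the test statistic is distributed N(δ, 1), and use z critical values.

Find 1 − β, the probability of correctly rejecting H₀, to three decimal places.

Power ≈ 0.235

Noncentrality parameter: δ = d·√n = 0.70 × √7 = 1.8520
One-sided α = 0.005 → critical value z_{0.005} = 2.576.
Power = Φ(δ − 2.576) = Φ(-0.724) = 0.2346.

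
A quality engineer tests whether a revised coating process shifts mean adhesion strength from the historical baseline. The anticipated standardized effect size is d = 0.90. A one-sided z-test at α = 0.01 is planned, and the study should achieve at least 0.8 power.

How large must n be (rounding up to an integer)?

n = 13

Set Φ(δ − 2.326) = 0.8; then δ − 2.326 = Φ⁻¹(0.8) = 0.842, giving δ = 3.168.
δ = d·√n ⇒ n = (δ/d)² = (3.168 / 0.90)² = 12.39.
Round up to the next whole unit.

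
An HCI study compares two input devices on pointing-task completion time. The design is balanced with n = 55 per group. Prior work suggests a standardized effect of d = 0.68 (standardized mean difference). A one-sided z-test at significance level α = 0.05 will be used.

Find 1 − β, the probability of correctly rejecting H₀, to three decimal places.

Noncentrality parameter: δ = d·√(n/2) = 0.68 × √(55/2) = 3.5660
One-sided α = 0.05 → critical value z_{0.05} = 1.645.
Power = Φ(δ − 1.645) = Φ(1.921) = 0.9726.

Power ≈ 0.973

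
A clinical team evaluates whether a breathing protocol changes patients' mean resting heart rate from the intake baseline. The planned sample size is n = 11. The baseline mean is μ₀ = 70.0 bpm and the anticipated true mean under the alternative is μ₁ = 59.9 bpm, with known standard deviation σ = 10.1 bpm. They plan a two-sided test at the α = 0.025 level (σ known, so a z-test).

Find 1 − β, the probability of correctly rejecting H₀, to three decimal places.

Standardized effect: d = |μ₁ − μ₀| / σ = |59.9 − 70.0| / 10.1 = 1.0000
Noncentrality parameter: δ = d·√n = 1.0000 × √11 = 3.3166
Critical value for a two-sided test at α = 0.025: z_{α/2} = 2.241.
Power = Φ(δ − 2.241) + Φ(−δ − 2.241) = Φ(1.075) + Φ(-5.558) = 0.8589 + 0.0000 = 0.8589.

Power ≈ 0.859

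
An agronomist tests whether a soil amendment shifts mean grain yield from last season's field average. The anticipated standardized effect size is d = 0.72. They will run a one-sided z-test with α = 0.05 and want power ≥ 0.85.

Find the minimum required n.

For power 0.85 need Φ(δ − z_{0.05}) = 0.85, so δ = z_{0.05} + z_{0.15} = 1.645 + 1.036 = 2.681.
δ = d·√n ⇒ n = (δ/d)² = (2.681 / 0.72)² = 13.87.
Rounding up, n = 14.

n = 14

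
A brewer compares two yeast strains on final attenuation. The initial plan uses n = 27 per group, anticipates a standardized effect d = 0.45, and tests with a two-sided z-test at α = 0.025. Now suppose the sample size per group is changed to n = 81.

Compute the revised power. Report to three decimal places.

Power ≈ 0.733

With n = 81 per group: δ = d·√(n/2) = 0.45 × √(81/2) = 2.8638. Critical value z_{0.0125} = 2.241.
Revised power = Φ(δ − 2.241) + Φ(−δ − 2.241) = Φ(0.622) + Φ(-5.105) = 0.7332 + 0.0000 = 0.7332.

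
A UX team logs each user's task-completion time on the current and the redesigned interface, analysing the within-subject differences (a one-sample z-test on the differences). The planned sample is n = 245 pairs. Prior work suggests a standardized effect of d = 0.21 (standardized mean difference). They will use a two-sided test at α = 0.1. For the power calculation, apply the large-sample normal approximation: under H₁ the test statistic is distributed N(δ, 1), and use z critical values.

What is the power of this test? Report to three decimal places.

Power ≈ 0.950

Noncentrality parameter: λ = d·√n = 0.21 × √245 = 3.2870
Two-sided α = 0.1 → critical value z_{0.05} = 1.645.
Power = Φ(λ − 1.645) + Φ(−λ − 1.645) = Φ(1.642) + Φ(-4.932) = 0.9497 + 0.0000 = 0.9497.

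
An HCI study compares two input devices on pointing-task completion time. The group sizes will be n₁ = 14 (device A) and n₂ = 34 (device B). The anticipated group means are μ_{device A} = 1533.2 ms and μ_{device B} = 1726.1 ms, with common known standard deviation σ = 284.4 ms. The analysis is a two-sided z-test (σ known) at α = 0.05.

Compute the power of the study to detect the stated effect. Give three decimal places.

Standardized effect: d = |μ_{device A} − μ_{device B}| / σ = |1533.2 − 1726.1| / 284.4 = 0.6783
Noncentrality parameter: δ = d / √(1/n₁ + 1/n₂) = 0.6783 / √(1/14 + 1/34) = 2.1359
Two-sided α = 0.05 → critical value z_{0.025} = 1.960.
Power = Φ(δ − 1.960) + Φ(−δ − 1.960) = Φ(0.176) + Φ(-4.096) = 0.5698 + 0.0000 = 0.5699.

Power ≈ 0.570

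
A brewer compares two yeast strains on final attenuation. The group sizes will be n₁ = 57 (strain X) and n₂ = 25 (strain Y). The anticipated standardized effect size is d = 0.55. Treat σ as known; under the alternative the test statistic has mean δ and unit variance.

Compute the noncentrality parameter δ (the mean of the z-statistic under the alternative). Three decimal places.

δ ≈ 2.293

The noncentrality parameter scales effect size by the design's sample-size factor: δ = d / √(1/n₁ + 1/n₂) = 0.55 / √(1/57 + 1/25) = 2.2928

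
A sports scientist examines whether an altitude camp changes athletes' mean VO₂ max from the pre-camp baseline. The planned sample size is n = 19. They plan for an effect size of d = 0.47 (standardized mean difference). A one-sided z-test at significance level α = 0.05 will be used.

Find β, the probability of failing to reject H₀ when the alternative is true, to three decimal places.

Noncentrality parameter: δ = d·√n = 0.47 × √19 = 2.0487
One-sided α = 0.05 → critical value z_{0.05} = 1.645.
Power = Φ(δ − 1.645) = Φ(0.404) = 0.6568.
Type II error: β = 1 − power = 1 − 0.6568 = 0.3432.

β ≈ 0.343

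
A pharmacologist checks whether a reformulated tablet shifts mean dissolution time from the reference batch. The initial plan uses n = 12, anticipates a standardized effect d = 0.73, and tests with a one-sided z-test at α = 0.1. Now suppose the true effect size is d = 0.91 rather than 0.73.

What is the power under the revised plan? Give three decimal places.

With d = 0.91: δ = d·√n = 0.91 × √12 = 3.1523. Critical value z_{0.1} = 1.282.
Revised power = P(Z > 1.282 − δ) = Φ(1.871) = 0.9693.

Power ≈ 0.969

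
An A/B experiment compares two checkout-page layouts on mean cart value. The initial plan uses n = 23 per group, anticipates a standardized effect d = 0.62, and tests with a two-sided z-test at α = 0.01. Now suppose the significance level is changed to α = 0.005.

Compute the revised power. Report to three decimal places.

δ = d·√(n/2) = 0.62 × √(23/2) = 2.1025 (unchanged). New critical value: z_{0.0025} = 2.807.
Revised power = Φ(δ − 2.807) + Φ(−δ − 2.807) = Φ(-0.705) + Φ(-4.910) = 0.2406 + 0.0000 = 0.2406.

Power ≈ 0.241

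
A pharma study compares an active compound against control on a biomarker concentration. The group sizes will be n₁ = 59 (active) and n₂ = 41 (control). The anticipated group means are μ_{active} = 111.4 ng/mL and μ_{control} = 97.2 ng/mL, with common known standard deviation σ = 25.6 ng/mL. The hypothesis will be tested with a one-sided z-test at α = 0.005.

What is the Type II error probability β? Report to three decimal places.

Standardized effect: d = |μ_{active} − μ_{control}| / σ = |111.4 − 97.2| / 25.6 = 0.5547
Noncentrality parameter: δ = d / √(1/n₁ + 1/n₂) = 0.5547 / √(1/59 + 1/41) = 2.7281
Critical value for a one-sided test at α = 0.005: z_α = 2.576.
Power = Φ(δ − 2.576) = Φ(0.152) = 0.5605.
Type II error: β = 1 − power = 1 − 0.5605 = 0.4395.

β ≈ 0.439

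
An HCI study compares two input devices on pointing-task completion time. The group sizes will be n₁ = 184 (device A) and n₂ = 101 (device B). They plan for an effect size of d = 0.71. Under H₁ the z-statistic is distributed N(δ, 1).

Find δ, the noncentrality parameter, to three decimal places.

δ ≈ 5.733

The noncentrality parameter scales effect size by the design's sample-size factor: δ = d / √(1/n₁ + 1/n₂) = 0.71 / √(1/184 + 1/101) = 5.7333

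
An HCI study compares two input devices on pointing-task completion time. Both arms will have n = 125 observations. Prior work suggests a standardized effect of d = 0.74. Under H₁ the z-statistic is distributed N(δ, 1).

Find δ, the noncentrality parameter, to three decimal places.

δ ≈ 5.850

δ = d·√(n/2) = 0.74 × √(125/2) = 5.8502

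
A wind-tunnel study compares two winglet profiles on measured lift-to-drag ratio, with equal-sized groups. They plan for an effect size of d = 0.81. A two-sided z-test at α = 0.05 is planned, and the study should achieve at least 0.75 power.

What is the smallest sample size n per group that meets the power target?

n = 22 per group

Set Φ(δ − 1.960) = 0.75; then δ − 1.960 = Φ⁻¹(0.75) = 0.674, giving δ = 2.634.
(The Φ(−δ − z_{α/2}) term is vanishingly small for δ > 0 and is dropped in the standard sample-size formula.)
δ = d·√(n/2) ⇒ n = 2(δ/d)² = 2 × (2.634 / 0.81)² = 21.16.
Round up to the next whole unit.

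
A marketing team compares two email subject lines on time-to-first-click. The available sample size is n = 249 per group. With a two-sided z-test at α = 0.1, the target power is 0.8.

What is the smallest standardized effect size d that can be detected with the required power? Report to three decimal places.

Need Φ(δ − 1.645) = 0.8, so δ = 1.645 + 0.842 = 2.486.
(The second rejection-region term Φ(−δ − z_{α/2}) is negligible and dropped.)
δ = d·√(n/2) ⇒ d = δ/√(n/2) = 2.486/√(249/2) = 0.2228.

d ≈ 0.223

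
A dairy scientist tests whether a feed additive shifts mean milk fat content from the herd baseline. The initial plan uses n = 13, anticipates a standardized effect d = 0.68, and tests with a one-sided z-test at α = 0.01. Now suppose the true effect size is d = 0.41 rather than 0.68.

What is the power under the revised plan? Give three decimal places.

Power ≈ 0.198

With d = 0.41: δ = d·√n = 0.41 × √13 = 1.4783. Critical value z_{0.01} = 2.326.
Revised power = Φ(δ − 2.326) = Φ(-0.848) = 0.1982.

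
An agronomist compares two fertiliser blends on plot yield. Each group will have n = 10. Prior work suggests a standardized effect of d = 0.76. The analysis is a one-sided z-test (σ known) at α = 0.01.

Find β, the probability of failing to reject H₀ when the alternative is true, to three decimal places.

β ≈ 0.735

Noncentrality parameter: δ = d·√(n/2) = 0.76 × √(10/2) = 1.6994
Critical value for a one-sided test at α = 0.01: z_α = 2.326.
Power = P(Z > 2.326 − δ) = Φ(-0.627) = 0.2654.
Type II error: β = 1 − power = 1 − 0.2654 = 0.7346.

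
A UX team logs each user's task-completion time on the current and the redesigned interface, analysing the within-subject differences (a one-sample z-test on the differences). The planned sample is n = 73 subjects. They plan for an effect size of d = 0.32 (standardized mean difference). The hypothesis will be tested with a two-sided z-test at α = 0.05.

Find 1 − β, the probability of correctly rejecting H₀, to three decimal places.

Power ≈ 0.781

Noncentrality parameter: δ = d·√n = 0.32 × √73 = 2.7341
Two-sided α = 0.05 → critical value z_{0.025} = 1.960.
Power = Φ(δ − 1.960) + Φ(−δ − 1.960) = Φ(0.774) + Φ(-4.694) = 0.7806 + 0.0000 = 0.7806.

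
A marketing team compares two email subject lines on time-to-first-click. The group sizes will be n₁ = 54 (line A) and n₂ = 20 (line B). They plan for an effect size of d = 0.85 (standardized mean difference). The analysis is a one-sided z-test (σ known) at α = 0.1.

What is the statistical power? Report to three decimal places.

Noncentrality parameter: δ = d / √(1/n₁ + 1/n₂) = 0.85 / √(1/54 + 1/20) = 3.2472
Critical value for a one-sided test at α = 0.1: z_α = 1.282.
Power = Φ(δ − 1.282) = Φ(1.966) = 0.9753.

Power ≈ 0.975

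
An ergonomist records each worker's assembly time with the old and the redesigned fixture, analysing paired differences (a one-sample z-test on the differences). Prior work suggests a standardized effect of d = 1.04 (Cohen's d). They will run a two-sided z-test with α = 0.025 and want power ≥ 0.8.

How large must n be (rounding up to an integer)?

n = 9

For power 0.8 need Φ(δ − z_{0.0125}) = 0.8, so δ = z_{0.0125} + z_{0.20} = 2.241 + 0.842 = 3.083.
(For δ > 0 the lower-tail rejection region contributes negligibly to power, so the one-term inversion is standard.)
δ = d·√n ⇒ n = (δ/d)² = (3.083 / 1.04)² = 8.79.
Rounding up, n = 9.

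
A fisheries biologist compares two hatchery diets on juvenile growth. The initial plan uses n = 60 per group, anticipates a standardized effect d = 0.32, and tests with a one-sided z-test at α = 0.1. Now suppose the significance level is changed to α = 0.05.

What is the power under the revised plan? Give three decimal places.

Power ≈ 0.543

δ = d·√(n/2) = 0.32 × √(60/2) = 1.7527 (unchanged). New critical value: z_{0.05} = 1.645.
Revised power = Φ(δ − 1.645) = Φ(0.108) = 0.5429.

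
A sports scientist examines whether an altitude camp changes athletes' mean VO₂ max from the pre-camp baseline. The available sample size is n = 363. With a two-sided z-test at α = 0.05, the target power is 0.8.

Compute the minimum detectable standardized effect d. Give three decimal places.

d ≈ 0.147

Required noncentrality: δ = z_{0.025} + z_{0.20} = 1.960 + 0.842 = 2.802.
(Lower-tail contribution to power is negligible for δ > 0.)
δ = d·√n ⇒ d = δ/√n = 2.802/√363 = 0.1470.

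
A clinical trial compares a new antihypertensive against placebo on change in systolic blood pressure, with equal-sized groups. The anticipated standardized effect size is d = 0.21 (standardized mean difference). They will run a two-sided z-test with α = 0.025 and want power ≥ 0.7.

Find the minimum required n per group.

Set Φ(δ − 2.241) = 0.7; then δ − 2.241 = Φ⁻¹(0.7) = 0.524, giving δ = 2.766.
(Ignoring the negligible lower-tail rejection probability gives the usual closed-form inversion.)
δ = d·√(n/2) ⇒ n = 2(δ/d)² = 2 × (2.766 / 0.21)² = 346.92.
Round up to the next whole unit.

n = 347 per group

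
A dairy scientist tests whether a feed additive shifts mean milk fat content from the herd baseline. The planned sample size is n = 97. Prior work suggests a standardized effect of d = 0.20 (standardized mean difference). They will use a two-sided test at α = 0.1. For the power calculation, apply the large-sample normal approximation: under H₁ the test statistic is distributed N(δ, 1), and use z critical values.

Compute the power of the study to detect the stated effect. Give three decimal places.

Noncentrality parameter: δ = d·√n = 0.20 × √97 = 1.9698
Two-sided α = 0.1 → critical value z_{0.05} = 1.645.
Power = Φ(δ − 1.645) + Φ(−δ − 1.645) = Φ(0.325) + Φ(-3.615) = 0.6274 + 0.0002 = 0.6275.

Power ≈ 0.628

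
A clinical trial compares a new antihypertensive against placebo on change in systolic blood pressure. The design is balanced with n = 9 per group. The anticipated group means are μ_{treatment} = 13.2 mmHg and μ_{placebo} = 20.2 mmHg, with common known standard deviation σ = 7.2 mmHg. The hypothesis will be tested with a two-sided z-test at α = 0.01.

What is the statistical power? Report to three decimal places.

Standardized effect: d = |μ_{treatment} − μ_{placebo}| / σ = |13.2 − 20.2| / 7.2 = 0.9722
Noncentrality parameter: δ = d·√(n/2) = 0.9722 × √(9/2) = 2.0624
Critical value for a two-sided test at α = 0.01: z_{α/2} = 2.576.
Power = Φ(δ − 2.576) + Φ(−δ − 2.576) = Φ(-0.513) + Φ(-4.638) = 0.3038 + 0.0000 = 0.3038.

Power ≈ 0.304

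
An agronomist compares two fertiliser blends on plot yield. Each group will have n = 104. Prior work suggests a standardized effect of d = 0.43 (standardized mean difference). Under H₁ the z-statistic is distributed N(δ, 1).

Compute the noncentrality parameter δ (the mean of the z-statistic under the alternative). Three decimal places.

δ ≈ 3.101

δ = d·√(n/2) = 0.43 × √(104/2) = 3.1008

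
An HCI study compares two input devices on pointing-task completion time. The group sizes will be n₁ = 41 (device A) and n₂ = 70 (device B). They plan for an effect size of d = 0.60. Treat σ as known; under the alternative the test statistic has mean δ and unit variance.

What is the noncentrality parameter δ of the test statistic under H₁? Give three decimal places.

δ ≈ 3.051

The noncentrality parameter scales effect size by the design's sample-size factor: δ = d / √(1/n₁ + 1/n₂) = 0.60 / √(1/41 + 1/70) = 3.0509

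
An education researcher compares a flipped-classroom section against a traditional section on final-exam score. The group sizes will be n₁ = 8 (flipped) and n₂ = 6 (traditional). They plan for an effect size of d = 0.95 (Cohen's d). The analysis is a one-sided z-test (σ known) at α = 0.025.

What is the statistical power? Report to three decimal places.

Power ≈ 0.420

Noncentrality parameter: δ = d / √(1/n₁ + 1/n₂) = 0.95 / √(1/8 + 1/6) = 1.7591
Critical value for a one-sided test at α = 0.025: z_α = 1.960.
Power = Φ(δ − 1.960) = Φ(-0.201) = 0.4204.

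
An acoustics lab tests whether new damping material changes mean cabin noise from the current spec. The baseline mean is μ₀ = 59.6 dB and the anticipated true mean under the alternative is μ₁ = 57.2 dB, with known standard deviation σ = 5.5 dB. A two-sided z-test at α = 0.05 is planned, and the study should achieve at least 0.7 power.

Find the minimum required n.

Standardized effect: d = |μ₁ − μ₀| / σ = |57.2 − 59.6| / 5.5 = 0.4364
Set Φ(δ − 1.960) = 0.7; then δ − 1.960 = Φ⁻¹(0.7) = 0.524, giving δ = 2.484.
(For δ > 0 the lower-tail rejection region contributes negligibly to power, so the one-term inversion is standard.)
δ = d·√n ⇒ n = (δ/d)² = (2.484 / 0.4364)² = 32.41.
Rounding up, n = 33.

n = 33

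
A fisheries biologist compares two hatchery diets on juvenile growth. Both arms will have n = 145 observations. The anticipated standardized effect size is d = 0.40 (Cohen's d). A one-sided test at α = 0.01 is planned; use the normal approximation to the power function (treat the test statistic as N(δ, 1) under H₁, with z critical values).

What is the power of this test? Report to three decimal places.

Noncentrality parameter: δ = d·√(n/2) = 0.40 × √(145/2) = 3.4059
Critical value for a one-sided test at α = 0.01: z_α = 2.326.
Power = Φ(δ − 2.326) = Φ(1.080) = 0.8598.

Power ≈ 0.860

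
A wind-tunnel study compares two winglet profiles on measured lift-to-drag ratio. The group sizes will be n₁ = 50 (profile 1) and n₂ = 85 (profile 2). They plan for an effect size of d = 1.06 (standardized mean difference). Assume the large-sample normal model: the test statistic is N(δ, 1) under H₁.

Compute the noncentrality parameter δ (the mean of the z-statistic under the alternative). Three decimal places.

δ ≈ 5.947

δ = d / √(1/n₁ + 1/n₂) = 1.06 / √(1/50 + 1/85) = 5.9475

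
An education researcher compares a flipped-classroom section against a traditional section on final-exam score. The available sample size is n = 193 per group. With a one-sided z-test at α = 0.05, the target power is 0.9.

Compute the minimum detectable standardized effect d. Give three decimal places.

d ≈ 0.298

Need Φ(δ − 1.645) = 0.9, so δ = 1.645 + 1.282 = 2.926.
δ = d·√(n/2) ⇒ d = δ/√(n/2) = 2.926/√(193/2) = 0.2979.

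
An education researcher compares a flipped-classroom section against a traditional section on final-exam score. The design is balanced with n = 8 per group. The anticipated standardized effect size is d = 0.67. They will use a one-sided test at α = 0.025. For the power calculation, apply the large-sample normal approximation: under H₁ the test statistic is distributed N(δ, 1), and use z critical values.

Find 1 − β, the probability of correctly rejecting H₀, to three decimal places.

Power ≈ 0.268

Noncentrality parameter: δ = d·√(n/2) = 0.67 × √(8/2) = 1.3400
Critical value for a one-sided test at α = 0.025: z_α = 1.960.
Power = P(Z > 1.960 − δ) = Φ(-0.620) = 0.2676.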